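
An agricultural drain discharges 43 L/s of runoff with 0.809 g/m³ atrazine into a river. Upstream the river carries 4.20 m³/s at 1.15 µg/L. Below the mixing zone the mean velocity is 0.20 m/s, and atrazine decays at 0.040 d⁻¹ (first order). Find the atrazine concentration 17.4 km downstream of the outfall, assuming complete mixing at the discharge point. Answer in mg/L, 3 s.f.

0.00897 mg/L

43 L/s = 0.043 m³/s.
1.15 µg/L = 0.00115 mg/L.
After complete mixing, C₀ = (0.043·0.809 + 4.2·0.00115) / 4.243 = 0.009337 mg/L.
Travel time t = 1.74e+04 m / 0.20 m/s = 8.7e+04 s = 1.007 d.
C = 0.009337·exp(−0.040·1.007) = 0.009337·0.9605 = 0.008968 mg/L.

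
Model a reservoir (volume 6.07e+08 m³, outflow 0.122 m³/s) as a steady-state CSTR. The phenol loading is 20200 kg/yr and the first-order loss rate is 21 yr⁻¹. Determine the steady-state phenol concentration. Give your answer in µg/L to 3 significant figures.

Outflow Q = 0.122 m³/s × 3.156e+07 s/yr = 3.85e+06 m³/yr.
Steady-state CSTR mass balance: W = Q·C + k·V·C, so C = W/(Q + kV).
Q + kV = 3.85e+06 + 21·6.07e+08 = 1.275e+10 m³/yr.
C = 20200/1.275e+10 = 1.584e-06 kg/m³ = 0.001584 mg/L = 1.584 µg/L.

1.58 µg/L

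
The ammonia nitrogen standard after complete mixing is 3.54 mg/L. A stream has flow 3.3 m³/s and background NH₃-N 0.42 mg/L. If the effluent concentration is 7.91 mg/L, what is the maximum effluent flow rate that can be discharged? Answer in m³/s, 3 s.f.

2.36 m³/s

Mass balance at complete mixing: C_std·(Q_w + Q_r) = Q_w·C_e + Q_r·C_b.
Rearranging, Q_w = Q_r·(C_std − C_b)/(C_e − C_std) = 3.3·(3.54 − 0.42) / (7.91 − 3.54) = 2.356 m³/s.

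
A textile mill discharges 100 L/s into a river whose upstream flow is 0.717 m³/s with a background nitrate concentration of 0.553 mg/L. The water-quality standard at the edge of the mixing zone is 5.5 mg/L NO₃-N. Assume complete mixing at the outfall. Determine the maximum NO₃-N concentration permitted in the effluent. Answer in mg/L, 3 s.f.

100 L/s = 0.1 m³/s.
Mass balance: 5.5·0.817 = 0.1·Cₑ + 0.717·0.553.
Cₑ = (4.494 − 0.3965) / 0.1 = 40.97 mg/L.

41.0 mg/L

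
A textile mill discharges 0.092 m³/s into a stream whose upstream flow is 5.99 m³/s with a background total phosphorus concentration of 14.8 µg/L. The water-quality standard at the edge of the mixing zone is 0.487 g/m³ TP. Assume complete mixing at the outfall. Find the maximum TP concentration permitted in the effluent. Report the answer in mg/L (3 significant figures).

14.8 µg/L = 0.0148 mg/L.
Mass balance: 0.487·6.082 = 0.092·Cₑ + 5.99·0.0148.
Cₑ = (2.962 − 0.08865) / 0.092 = 31.23 mg/L.

31.2 mg/L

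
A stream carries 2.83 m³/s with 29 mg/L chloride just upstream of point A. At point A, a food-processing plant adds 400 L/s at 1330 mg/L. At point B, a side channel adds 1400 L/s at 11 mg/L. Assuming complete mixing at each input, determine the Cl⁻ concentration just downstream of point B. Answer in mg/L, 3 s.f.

136 mg/L

400 L/s = 0.4 m³/s.
After input A: C = (2.83·29 + 0.4·1330) / 3.23 = 190.1 mg/L.
1400 L/s = 1.4 m³/s.
After input B: C = (3.23·190.1 + 1.4·11) / 4.63 = 136 mg/L.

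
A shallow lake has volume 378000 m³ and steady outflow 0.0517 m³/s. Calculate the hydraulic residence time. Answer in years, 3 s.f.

0.232 yr

Q = 0.0517 m³/s × 3.156e+07 s/yr = 1.632e+06 m³/yr.
Hydraulic residence time τ = V/Q = 378000/1.632e+06 = 0.2317 yr.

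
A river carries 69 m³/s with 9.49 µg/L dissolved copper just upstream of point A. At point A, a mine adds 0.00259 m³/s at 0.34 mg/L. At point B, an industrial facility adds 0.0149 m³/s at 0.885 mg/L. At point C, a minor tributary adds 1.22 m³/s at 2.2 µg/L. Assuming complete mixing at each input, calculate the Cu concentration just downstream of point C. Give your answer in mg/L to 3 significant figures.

0.00956 mg/L

9.49 µg/L = 0.00949 mg/L.
After input A: C = (69·0.00949 + 0.00259·0.34) / 69 = 0.009502 mg/L.
After input B: C = (69·0.009502 + 0.0149·0.885) / 69.02 = 0.009691 mg/L.
2.2 µg/L = 0.0022 mg/L.
After input C: C = (69.02·0.009691 + 1.22·0.0022) / 70.24 = 0.009561 mg/L.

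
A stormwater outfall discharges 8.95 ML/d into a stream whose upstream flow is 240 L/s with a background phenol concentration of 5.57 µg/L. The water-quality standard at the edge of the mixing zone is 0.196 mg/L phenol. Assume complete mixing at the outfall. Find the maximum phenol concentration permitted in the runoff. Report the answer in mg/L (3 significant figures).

0.637 mg/L

8.95 ML/d = 0.1036 m³/s.
240 L/s = 0.24 m³/s.
5.57 µg/L = 0.00557 mg/L.
Mass balance: 0.196·0.3436 = 0.1036·Cₑ + 0.24·0.00557.
Cₑ = (0.06734 − 0.001337) / 0.1036 = 0.6372 mg/L.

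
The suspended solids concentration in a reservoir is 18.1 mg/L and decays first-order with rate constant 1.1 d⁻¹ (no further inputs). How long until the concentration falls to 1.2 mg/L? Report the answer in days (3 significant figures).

2.47 d

t = ln(C₀/C)/k = ln(18.1/1.2)/1.1 = 2.714/1.1 = 2.467 d.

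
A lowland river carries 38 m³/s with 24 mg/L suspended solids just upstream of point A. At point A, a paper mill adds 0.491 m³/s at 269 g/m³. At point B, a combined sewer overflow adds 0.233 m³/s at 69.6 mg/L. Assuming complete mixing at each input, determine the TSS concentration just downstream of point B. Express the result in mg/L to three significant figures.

After input A: C = (38·24 + 0.491·269) / 38.49 = 27.13 mg/L.
After input B: C = (38.49·27.13 + 0.233·69.6) / 38.72 = 27.38 mg/L.

27.4 mg/L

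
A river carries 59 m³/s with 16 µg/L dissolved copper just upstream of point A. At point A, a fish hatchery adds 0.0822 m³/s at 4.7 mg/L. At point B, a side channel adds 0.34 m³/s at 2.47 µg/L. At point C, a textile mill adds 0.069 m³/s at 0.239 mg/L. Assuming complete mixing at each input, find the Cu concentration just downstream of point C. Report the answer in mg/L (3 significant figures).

16 µg/L = 0.016 mg/L.
After input A: C = (59·0.016 + 0.0822·4.7) / 59.08 = 0.02252 mg/L.
2.47 µg/L = 0.00247 mg/L.
After input B: C = (59.08·0.02252 + 0.34·0.00247) / 59.42 = 0.0224 mg/L.
After input C: C = (59.42·0.0224 + 0.069·0.239) / 59.49 = 0.02265 mg/L.

0.0227 mg/L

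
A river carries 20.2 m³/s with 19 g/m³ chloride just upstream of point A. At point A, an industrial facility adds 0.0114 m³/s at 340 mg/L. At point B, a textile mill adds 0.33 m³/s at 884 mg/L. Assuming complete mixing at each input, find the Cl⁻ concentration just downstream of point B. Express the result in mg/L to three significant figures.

33.1 mg/L

After input A: C = (20.2·19 + 0.0114·340) / 20.21 = 19.18 mg/L.
After input B: C = (20.21·19.18 + 0.33·884) / 20.54 = 33.07 mg/L.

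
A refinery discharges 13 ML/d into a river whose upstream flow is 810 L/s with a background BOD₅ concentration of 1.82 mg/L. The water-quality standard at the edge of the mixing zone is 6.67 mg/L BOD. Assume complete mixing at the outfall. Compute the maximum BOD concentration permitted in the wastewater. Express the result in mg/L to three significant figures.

32.8 mg/L

13 ML/d = 0.1505 m³/s.
810 L/s = 0.81 m³/s.
Mass balance: 6.67·0.9605 = 0.1505·Cₑ + 0.81·1.82.
Cₑ = (6.406 − 1.474) / 0.1505 = 32.78 mg/L.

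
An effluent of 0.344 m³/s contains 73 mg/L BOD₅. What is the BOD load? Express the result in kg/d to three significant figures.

Mass flux = Q·C = 0.344 m³/s × 73 g/m³ = 25.11 g/s.
= 25.11 g/s × 86.4 = 2170 kg/d.

2170 kg/d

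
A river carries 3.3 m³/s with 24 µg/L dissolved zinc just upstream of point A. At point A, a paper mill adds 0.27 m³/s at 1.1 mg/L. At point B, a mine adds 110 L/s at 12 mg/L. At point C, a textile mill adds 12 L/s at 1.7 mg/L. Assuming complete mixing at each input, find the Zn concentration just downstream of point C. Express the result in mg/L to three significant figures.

24 µg/L = 0.024 mg/L.
After input A: C = (3.3·0.024 + 0.27·1.1) / 3.57 = 0.1054 mg/L.
110 L/s = 0.11 m³/s.
After input B: C = (3.57·0.1054 + 0.11·12) / 3.68 = 0.4609 mg/L.
12 L/s = 0.012 m³/s.
After input C: C = (3.68·0.4609 + 0.012·1.7) / 3.692 = 0.465 mg/L.

0.465 mg/L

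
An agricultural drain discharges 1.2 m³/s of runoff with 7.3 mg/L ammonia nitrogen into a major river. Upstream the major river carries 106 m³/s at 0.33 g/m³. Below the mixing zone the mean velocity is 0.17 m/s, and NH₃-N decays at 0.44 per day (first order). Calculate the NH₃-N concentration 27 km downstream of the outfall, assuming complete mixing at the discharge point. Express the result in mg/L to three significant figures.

0.182 mg/L

After complete mixing, C₀ = (1.2·7.3 + 106·0.33) / 107.2 = 0.408 mg/L.
Travel time t = 2.7e+04 m / 0.17 m/s = 1.588e+05 s = 1.838 d.
C = 0.408·exp(−0.44·1.838) = 0.408·0.4454 = 0.1817 mg/L.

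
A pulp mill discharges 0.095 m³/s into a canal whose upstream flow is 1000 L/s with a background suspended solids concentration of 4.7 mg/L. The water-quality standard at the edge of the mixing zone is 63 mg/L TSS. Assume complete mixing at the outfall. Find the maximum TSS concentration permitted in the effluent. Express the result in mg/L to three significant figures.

1000 L/s = 1 m³/s.
Mass balance: 63·1.095 = 0.095·Cₑ + 1·4.7.
Cₑ = (68.98 − 4.7) / 0.095 = 676.7 mg/L.

677 mg/L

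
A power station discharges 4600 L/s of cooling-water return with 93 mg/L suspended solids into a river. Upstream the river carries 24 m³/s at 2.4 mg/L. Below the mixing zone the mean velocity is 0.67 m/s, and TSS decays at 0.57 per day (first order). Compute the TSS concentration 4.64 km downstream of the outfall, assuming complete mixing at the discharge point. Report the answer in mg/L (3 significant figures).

16.2 mg/L

4600 L/s = 4.6 m³/s.
After complete mixing, C₀ = (4.6·93 + 24·2.4) / 28.6 = 16.97 mg/L.
Travel time t = 4640 m / 0.67 m/s = 6925 s = 0.08015 d.
C = 16.97·exp(−0.57·0.08015) = 16.97·0.9553 = 16.21 mg/L.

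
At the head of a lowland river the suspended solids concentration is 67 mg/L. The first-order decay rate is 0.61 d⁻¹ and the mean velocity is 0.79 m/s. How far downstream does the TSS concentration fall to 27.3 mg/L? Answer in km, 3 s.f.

100 km

From C = C₀·e^(−kt), t = ln(C₀/C)/k = ln(67/27.3)/0.61 = 0.8978/0.61 = 1.472 d.
Distance = v·t = 0.79 m/s × 1.272e+05 s = 1.005e+05 m = 100.5 km.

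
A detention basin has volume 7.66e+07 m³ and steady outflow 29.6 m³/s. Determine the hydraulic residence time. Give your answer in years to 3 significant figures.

0.0820 yr

Q = 29.6 m³/s × 3.156e+07 s/yr = 9.341e+08 m³/yr.
Hydraulic residence time τ = V/Q = 7.66e+07/9.341e+08 = 0.082 yr.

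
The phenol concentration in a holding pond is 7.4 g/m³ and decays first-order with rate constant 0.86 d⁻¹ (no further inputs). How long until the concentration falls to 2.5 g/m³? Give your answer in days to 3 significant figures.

1.26 d

t = ln(C₀/C)/k = ln(7.4/2.5)/0.86 = 1.085/0.86 = 1.262 d.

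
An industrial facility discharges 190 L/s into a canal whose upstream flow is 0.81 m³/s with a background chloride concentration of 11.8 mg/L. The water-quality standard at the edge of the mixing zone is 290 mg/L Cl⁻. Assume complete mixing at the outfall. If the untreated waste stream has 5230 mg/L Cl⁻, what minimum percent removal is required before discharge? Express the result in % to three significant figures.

71.8 %

190 L/s = 0.19 m³/s.
Mass balance: 290·1 = 0.19·Cₑ + 0.81·11.8.
Cₑ = (290 − 9.558) / 0.19 = 1476 mg/L.
Required removal = 1 − 1476/5230 = 71.78 %.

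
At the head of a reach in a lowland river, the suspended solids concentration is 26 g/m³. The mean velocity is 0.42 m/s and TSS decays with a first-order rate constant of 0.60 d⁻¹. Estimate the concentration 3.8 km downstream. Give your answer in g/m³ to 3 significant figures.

Travel time t = 3.8 km / 0.42 m/s = 3800/0.42 = 9048 s = 0.1047 d.
First-order decay: C = 26·exp(−0.60·0.1047) = 26·0.9391 = 24.42 g/m³.

24.4 g/m³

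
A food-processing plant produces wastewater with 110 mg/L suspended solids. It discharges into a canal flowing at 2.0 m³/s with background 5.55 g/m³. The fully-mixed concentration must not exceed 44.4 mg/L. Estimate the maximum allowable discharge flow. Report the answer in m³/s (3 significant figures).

Mass balance at complete mixing: C_std·(Q_w + Q_r) = Q_w·C_e + Q_r·C_b.
Rearranging, Q_w = Q_r·(C_std − C_b)/(C_e − C_std) = 2.0·(44.4 − 5.55) / (110 − 44.4) = 1.184 m³/s.

1.18 m³/s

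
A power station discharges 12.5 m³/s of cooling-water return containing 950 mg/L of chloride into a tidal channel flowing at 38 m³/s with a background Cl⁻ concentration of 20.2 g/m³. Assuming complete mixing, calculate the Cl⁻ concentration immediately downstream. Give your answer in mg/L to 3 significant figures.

Conservation of mass across the mixing zone: C = (12.5·950 + 38·20.2) / (12.5 + 38) = 1.264e+04/50.5 = 250.3 mg/L.

250 mg/L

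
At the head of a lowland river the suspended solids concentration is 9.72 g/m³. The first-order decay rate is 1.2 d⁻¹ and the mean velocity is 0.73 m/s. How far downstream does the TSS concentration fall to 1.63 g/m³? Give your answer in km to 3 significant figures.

93.9 km

From C = C₀·e^(−kt), t = ln(C₀/C)/k = ln(9.72/1.63)/1.2 = 1.786/1.2 = 1.488 d.
Distance = v·t = 0.73 m/s × 1.286e+05 s = 9.385e+04 m = 93.85 km.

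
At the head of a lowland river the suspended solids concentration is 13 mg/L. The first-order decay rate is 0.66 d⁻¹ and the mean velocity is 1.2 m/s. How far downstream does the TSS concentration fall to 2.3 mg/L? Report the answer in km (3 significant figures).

272 km

From C = C₀·e^(−kt), t = ln(C₀/C)/k = ln(13/2.3)/0.66 = 1.732/0.66 = 2.624 d.
Distance = v·t = 1.2 m/s × 2.267e+05 s = 2.721e+05 m = 272.1 km.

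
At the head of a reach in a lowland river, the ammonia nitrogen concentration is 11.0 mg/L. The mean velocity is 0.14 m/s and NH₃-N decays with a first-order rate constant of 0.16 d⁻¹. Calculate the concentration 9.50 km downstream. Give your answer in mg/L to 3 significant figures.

Travel time t = 9.50 km / 0.14 m/s = 9500/0.14 = 6.786e+04 s = 0.7854 d.
First-order decay: C = 11.0·exp(−0.16·0.7854) = 11.0·0.8819 = 9.701 mg/L.

9.70 mg/L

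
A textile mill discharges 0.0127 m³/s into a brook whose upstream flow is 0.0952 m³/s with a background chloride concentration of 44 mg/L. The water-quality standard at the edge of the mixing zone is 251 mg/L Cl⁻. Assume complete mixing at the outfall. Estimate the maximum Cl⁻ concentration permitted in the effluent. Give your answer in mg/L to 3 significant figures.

1800 mg/L

Mass balance: 251·0.1079 = 0.0127·Cₑ + 0.0952·44.
Cₑ = (27.08 − 4.189) / 0.0127 = 1803 mg/L.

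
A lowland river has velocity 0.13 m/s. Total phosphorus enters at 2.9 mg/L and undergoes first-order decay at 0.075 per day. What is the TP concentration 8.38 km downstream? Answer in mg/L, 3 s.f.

2.74 mg/L

Travel time t = 8.38 km / 0.13 m/s = 8380/0.13 = 6.446e+04 s = 0.7461 d.
First-order decay: C = 2.9·exp(−0.075·0.7461) = 2.9·0.9456 = 2.742 mg/L.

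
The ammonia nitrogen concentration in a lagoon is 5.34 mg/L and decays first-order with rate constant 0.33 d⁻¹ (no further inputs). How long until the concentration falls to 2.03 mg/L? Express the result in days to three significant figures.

2.93 d

t = ln(C₀/C)/k = ln(5.34/2.03)/0.33 = 0.9672/0.33 = 2.931 d.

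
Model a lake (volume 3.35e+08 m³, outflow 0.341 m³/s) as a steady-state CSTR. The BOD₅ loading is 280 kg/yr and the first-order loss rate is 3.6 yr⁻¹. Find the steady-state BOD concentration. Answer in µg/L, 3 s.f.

Outflow Q = 0.341 m³/s × 3.156e+07 s/yr = 1.076e+07 m³/yr.
Steady-state CSTR mass balance: W = Q·C + k·V·C, so C = W/(Q + kV).
Q + kV = 1.076e+07 + 3.6·3.35e+08 = 1.217e+09 m³/yr.
C = 280/1.217e+09 = 2.301e-07 kg/m³ = 0.0002301 mg/L = 0.2301 µg/L.

0.230 µg/L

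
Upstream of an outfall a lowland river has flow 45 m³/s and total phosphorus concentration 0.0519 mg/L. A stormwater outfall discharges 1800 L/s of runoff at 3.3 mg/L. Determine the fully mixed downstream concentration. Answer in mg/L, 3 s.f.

0.177 mg/L

1800 L/s = 1.8 m³/s.
By mass balance at complete mixing, C = (1.8·3.3 + 45·0.0519) / (1.8 + 45) = 8.275/46.8 = 0.1768 mg/L.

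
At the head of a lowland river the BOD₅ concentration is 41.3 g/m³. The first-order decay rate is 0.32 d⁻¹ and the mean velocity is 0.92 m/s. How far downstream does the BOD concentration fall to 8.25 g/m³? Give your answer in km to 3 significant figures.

From C = C₀·e^(−kt), t = ln(C₀/C)/k = ln(41.3/8.25)/0.32 = 1.611/0.32 = 5.033 d.
Distance = v·t = 0.92 m/s × 4.349e+05 s = 4.001e+05 m = 400.1 km.

400 km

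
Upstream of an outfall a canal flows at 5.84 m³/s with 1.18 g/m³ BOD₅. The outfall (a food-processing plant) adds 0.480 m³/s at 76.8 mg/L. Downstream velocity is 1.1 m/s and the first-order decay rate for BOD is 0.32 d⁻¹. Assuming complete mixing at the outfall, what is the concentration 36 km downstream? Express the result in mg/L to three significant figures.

After complete mixing, C₀ = (0.48·76.8 + 5.84·1.18) / 6.32 = 6.923 mg/L.
Travel time t = 3.6e+04 m / 1.1 m/s = 3.273e+04 s = 0.3788 d.
C = 6.923·exp(−0.32·0.3788) = 6.923·0.8858 = 6.133 mg/L.

6.13 mg/L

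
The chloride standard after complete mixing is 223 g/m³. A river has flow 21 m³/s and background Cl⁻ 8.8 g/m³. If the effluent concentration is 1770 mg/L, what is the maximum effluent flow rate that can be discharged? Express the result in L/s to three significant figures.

2910 L/s

Mass balance at complete mixing: C_std·(Q_w + Q_r) = Q_w·C_e + Q_r·C_b.
Rearranging, Q_w = Q_r·(C_std − C_b)/(C_e − C_std) = 21·(223 − 8.8) / (1770 − 223) = 2.908 m³/s.
= 2908 L/s.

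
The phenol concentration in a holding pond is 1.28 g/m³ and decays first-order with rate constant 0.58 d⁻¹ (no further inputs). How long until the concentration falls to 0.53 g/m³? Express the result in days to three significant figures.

t = ln(C₀/C)/k = ln(1.28/0.53)/0.58 = 0.8817/0.58 = 1.52 d.

1.52 d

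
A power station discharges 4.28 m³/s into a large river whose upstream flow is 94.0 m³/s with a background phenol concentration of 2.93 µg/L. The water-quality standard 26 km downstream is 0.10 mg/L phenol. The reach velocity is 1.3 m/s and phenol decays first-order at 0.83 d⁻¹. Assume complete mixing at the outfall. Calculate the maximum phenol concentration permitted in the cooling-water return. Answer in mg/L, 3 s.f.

2.72 mg/L

2.93 µg/L = 0.00293 mg/L.
Travel time to the compliance point: t = 2.6e+04/1.3 = 2e+04 s = 0.2315 d; decay factor exp(−0.83·0.2315) = 0.8252.
So the concentration just after mixing may be at most 0.1/0.8252 = 0.1212 mg/L.
Mass balance: 0.1212·98.28 = 4.28·Cₑ + 94·0.00293.
Cₑ = (11.91 − 0.2754) / 4.28 = 2.718 mg/L.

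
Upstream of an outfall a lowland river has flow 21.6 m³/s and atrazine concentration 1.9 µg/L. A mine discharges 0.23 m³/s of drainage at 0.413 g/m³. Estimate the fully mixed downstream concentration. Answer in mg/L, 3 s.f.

1.9 µg/L = 0.0019 mg/L.
By mass balance at complete mixing, C = (0.23·0.413 + 21.6·0.0019) / (0.23 + 21.6) = 0.136/21.83 = 0.006231 mg/L.

0.00623 mg/L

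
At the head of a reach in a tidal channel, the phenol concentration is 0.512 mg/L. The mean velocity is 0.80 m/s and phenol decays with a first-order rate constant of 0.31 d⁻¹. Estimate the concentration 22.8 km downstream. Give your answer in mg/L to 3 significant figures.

Travel time t = 22.8 km / 0.80 m/s = 2.28e+04/0.80 = 2.85e+04 s = 0.3299 d.
First-order decay: C = 0.512·exp(−0.31·0.3299) = 0.512·0.9028 = 0.4622 mg/L.

0.462 mg/L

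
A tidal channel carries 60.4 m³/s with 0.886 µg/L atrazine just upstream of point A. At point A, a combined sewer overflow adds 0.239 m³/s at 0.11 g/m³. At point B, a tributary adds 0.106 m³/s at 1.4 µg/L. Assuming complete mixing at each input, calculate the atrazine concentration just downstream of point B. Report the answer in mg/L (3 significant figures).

0.00132 mg/L

0.886 µg/L = 0.000886 mg/L.
After input A: C = (60.4·0.000886 + 0.239·0.11) / 60.64 = 0.001316 mg/L.
1.4 µg/L = 0.0014 mg/L.
After input B: C = (60.64·0.001316 + 0.106·0.0014) / 60.74 = 0.001316 mg/L.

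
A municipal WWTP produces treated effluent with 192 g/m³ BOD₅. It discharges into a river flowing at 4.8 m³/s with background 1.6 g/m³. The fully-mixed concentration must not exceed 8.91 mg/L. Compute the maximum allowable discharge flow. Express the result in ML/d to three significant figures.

Mass balance at complete mixing: C_std·(Q_w + Q_r) = Q_w·C_e + Q_r·C_b.
Rearranging, Q_w = Q_r·(C_std − C_b)/(C_e − C_std) = 4.8·(8.91 − 1.6) / (192 − 8.91) = 0.1916 m³/s.
= 16.56 ML/d.

16.6 ML/d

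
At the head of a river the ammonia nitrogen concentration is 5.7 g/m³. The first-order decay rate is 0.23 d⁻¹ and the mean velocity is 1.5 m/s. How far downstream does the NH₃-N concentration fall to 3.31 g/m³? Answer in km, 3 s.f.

From C = C₀·e^(−kt), t = ln(C₀/C)/k = ln(5.7/3.31)/0.23 = 0.5435/0.23 = 2.363 d.
Distance = v·t = 1.5 m/s × 2.042e+05 s = 3.063e+05 m = 306.3 km.

306 km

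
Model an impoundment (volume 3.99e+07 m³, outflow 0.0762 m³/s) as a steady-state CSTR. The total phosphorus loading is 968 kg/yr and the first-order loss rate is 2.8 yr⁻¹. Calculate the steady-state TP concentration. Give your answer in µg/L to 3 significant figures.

Outflow Q = 0.0762 m³/s × 3.156e+07 s/yr = 2.405e+06 m³/yr.
Steady-state CSTR mass balance: W = Q·C + k·V·C, so C = W/(Q + kV).
Q + kV = 2.405e+06 + 2.8·3.99e+07 = 1.141e+08 m³/yr.
C = 968/1.141e+08 = 8.482e-06 kg/m³ = 0.008482 mg/L = 8.482 µg/L.

8.48 µg/L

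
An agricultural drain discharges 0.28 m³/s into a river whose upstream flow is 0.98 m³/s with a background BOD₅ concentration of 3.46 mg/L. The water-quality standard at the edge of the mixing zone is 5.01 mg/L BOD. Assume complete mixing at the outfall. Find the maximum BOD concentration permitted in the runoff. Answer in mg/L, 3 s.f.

10.4 mg/L

Mass balance: 5.01·1.26 = 0.28·Cₑ + 0.98·3.46.
Cₑ = (6.313 − 3.391) / 0.28 = 10.43 mg/L.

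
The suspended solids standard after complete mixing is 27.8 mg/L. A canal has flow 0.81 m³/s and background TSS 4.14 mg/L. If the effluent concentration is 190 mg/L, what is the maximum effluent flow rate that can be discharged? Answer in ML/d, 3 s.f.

10.2 ML/d

Mass balance at complete mixing: C_std·(Q_w + Q_r) = Q_w·C_e + Q_r·C_b.
Rearranging, Q_w = Q_r·(C_std − C_b)/(C_e − C_std) = 0.81·(27.8 − 4.14) / (190 − 27.8) = 0.1182 m³/s.
= 10.21 ML/d.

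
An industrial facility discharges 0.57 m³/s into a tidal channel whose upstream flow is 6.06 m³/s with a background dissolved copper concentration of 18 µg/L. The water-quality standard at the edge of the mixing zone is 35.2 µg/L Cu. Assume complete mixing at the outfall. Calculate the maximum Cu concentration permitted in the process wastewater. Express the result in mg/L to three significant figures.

18 µg/L = 0.018 mg/L.
35.2 µg/L = 0.0352 mg/L.
Mass balance: 0.0352·6.63 = 0.57·Cₑ + 6.06·0.018.
Cₑ = (0.2334 − 0.1091) / 0.57 = 0.2181 mg/L.

0.218 mg/L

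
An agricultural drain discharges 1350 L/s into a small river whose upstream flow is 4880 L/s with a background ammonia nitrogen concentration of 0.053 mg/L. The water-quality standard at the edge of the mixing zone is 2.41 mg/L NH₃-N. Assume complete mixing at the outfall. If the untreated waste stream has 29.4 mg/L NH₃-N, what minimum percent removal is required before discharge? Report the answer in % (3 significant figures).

62.8 %

1350 L/s = 1.35 m³/s.
4880 L/s = 4.88 m³/s.
Mass balance: 2.41·6.23 = 1.35·Cₑ + 4.88·0.053.
Cₑ = (15.01 − 0.2586) / 1.35 = 10.93 mg/L.
Required removal = 1 − 10.93/29.4 = 62.82 %.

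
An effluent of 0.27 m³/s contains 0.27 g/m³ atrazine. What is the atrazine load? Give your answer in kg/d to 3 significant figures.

6.30 kg/d

Mass flux = Q·C = 0.27 m³/s × 0.27 g/m³ = 0.0729 g/s.
= 0.0729 g/s × 86.4 = 6.299 kg/d.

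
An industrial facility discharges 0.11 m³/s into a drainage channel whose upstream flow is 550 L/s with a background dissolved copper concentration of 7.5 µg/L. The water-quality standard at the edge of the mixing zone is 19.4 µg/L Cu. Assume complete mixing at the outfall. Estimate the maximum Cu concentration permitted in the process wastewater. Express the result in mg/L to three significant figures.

550 L/s = 0.55 m³/s.
7.5 µg/L = 0.0075 mg/L.
19.4 µg/L = 0.0194 mg/L.
Mass balance: 0.0194·0.66 = 0.11·Cₑ + 0.55·0.0075.
Cₑ = (0.0128 − 0.004125) / 0.11 = 0.0789 mg/L.

0.0789 mg/L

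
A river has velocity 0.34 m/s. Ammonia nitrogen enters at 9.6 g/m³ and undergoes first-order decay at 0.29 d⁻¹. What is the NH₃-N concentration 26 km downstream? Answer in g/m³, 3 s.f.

Travel time t = 26 km / 0.34 m/s = 2.6e+04/0.34 = 7.647e+04 s = 0.8851 d.
First-order decay: C = 9.6·exp(−0.29·0.8851) = 9.6·0.7736 = 7.427 g/m³.

7.43 g/m³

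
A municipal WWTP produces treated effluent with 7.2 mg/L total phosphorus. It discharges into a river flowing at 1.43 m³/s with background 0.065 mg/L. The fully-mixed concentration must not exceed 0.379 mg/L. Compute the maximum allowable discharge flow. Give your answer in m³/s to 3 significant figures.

Mass balance at complete mixing: C_std·(Q_w + Q_r) = Q_w·C_e + Q_r·C_b.
Rearranging, Q_w = Q_r·(C_std − C_b)/(C_e − C_std) = 1.43·(0.379 − 0.065) / (7.2 − 0.379) = 0.06583 m³/s.

0.0658 m³/s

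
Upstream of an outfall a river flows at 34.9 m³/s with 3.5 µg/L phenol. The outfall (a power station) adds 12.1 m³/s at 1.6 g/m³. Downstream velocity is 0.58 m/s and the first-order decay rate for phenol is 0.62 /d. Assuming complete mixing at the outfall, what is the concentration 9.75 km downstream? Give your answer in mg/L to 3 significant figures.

0.367 mg/L

3.5 µg/L = 0.0035 mg/L.
After complete mixing, C₀ = (12.1·1.6 + 34.9·0.0035) / 47 = 0.4145 mg/L.
Travel time t = 9750 m / 0.58 m/s = 1.681e+04 s = 0.1946 d.
C = 0.4145·exp(−0.62·0.1946) = 0.4145·0.8864 = 0.3674 mg/L.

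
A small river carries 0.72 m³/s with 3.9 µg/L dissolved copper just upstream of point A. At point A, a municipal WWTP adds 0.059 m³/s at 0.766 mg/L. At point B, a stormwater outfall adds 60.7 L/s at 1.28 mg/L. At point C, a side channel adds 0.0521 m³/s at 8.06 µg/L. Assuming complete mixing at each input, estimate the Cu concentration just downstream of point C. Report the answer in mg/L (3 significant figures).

0.141 mg/L

3.9 µg/L = 0.0039 mg/L.
After input A: C = (0.72·0.0039 + 0.059·0.766) / 0.779 = 0.06162 mg/L.
60.7 L/s = 0.0607 m³/s.
After input B: C = (0.779·0.06162 + 0.0607·1.28) / 0.8397 = 0.1497 mg/L.
8.06 µg/L = 0.00806 mg/L.
After input C: C = (0.8397·0.1497 + 0.0521·0.00806) / 0.8918 = 0.1414 mg/L.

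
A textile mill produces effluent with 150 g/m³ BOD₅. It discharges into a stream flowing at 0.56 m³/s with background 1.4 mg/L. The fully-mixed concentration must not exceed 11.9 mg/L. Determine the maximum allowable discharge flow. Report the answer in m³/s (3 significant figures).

0.0426 m³/s

Mass balance at complete mixing: C_std·(Q_w + Q_r) = Q_w·C_e + Q_r·C_b.
Rearranging, Q_w = Q_r·(C_std − C_b)/(C_e − C_std) = 0.56·(11.9 − 1.4) / (150 − 11.9) = 0.04258 m³/s.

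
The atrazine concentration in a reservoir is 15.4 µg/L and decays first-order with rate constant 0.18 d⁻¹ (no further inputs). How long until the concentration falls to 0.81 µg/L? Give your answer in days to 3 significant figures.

16.4 d

t = ln(C₀/C)/k = ln(15.4/0.81)/0.18 = 2.945/0.18 = 16.36 d.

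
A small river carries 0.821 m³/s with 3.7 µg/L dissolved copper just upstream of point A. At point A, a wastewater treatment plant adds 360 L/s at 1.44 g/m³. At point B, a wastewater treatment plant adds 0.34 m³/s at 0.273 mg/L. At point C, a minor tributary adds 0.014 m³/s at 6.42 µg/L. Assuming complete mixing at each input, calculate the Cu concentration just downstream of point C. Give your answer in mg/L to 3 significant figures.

0.400 mg/L

3.7 µg/L = 0.0037 mg/L.
360 L/s = 0.36 m³/s.
After input A: C = (0.821·0.0037 + 0.36·1.44) / 1.181 = 0.4415 mg/L.
After input B: C = (1.181·0.4415 + 0.34·0.273) / 1.521 = 0.4039 mg/L.
6.42 µg/L = 0.00642 mg/L.
After input C: C = (1.521·0.4039 + 0.014·0.00642) / 1.535 = 0.4002 mg/L.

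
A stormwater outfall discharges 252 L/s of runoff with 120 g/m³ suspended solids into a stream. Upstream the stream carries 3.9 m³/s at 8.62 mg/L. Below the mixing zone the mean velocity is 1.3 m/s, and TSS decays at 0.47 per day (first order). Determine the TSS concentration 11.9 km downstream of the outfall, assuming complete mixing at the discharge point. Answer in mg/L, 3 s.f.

14.6 mg/L

252 L/s = 0.252 m³/s.
After complete mixing, C₀ = (0.252·120 + 3.9·8.62) / 4.152 = 15.38 mg/L.
Travel time t = 1.19e+04 m / 1.3 m/s = 9154 s = 0.1059 d.
C = 15.38·exp(−0.47·0.1059) = 15.38·0.9514 = 14.63 mg/L.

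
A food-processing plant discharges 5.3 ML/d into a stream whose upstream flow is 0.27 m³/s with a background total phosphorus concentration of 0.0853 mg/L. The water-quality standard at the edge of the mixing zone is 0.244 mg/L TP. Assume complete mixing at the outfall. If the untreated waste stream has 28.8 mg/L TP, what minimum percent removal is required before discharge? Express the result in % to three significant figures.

5.3 ML/d = 0.06134 m³/s.
Mass balance: 0.244·0.3313 = 0.06134·Cₑ + 0.27·0.0853.
Cₑ = (0.08085 − 0.02303) / 0.06134 = 0.9425 mg/L.
Required removal = 1 − 0.9425/28.8 = 96.73 %.

96.7 %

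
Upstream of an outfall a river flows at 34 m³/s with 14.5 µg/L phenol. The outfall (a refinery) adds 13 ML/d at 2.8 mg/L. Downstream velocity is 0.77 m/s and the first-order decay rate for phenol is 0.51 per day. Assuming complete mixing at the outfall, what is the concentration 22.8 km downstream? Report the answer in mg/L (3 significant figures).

0.0225 mg/L

13 ML/d = 0.1505 m³/s.
14.5 µg/L = 0.0145 mg/L.
After complete mixing, C₀ = (0.1505·2.8 + 34·0.0145) / 34.15 = 0.02677 mg/L.
Travel time t = 2.28e+04 m / 0.77 m/s = 2.961e+04 s = 0.3427 d.
C = 0.02677·exp(−0.51·0.3427) = 0.02677·0.8396 = 0.02248 mg/L.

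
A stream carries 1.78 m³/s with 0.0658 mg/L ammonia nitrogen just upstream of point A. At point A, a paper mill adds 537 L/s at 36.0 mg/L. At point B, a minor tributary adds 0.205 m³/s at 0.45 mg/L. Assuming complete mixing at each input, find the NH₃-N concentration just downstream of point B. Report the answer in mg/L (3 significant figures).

7.75 mg/L

537 L/s = 0.537 m³/s.
After input A: C = (1.78·0.0658 + 0.537·36) / 2.317 = 8.394 mg/L.
After input B: C = (2.317·8.394 + 0.205·0.45) / 2.522 = 7.748 mg/L.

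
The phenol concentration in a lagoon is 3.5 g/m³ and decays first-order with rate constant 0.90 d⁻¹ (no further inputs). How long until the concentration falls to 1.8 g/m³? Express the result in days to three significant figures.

t = ln(C₀/C)/k = ln(3.5/1.8)/0.90 = 0.665/0.90 = 0.7389 d.

0.739 d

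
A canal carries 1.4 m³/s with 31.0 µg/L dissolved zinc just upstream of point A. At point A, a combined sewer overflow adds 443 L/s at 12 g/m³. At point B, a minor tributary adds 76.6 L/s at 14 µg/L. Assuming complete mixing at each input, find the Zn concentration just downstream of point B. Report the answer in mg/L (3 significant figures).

31.0 µg/L = 0.031 mg/L.
443 L/s = 0.443 m³/s.
After input A: C = (1.4·0.031 + 0.443·12) / 1.843 = 2.908 mg/L.
76.6 L/s = 0.0766 m³/s.
14 µg/L = 0.014 mg/L.
After input B: C = (1.843·2.908 + 0.0766·0.014) / 1.92 = 2.792 mg/L.

2.79 mg/L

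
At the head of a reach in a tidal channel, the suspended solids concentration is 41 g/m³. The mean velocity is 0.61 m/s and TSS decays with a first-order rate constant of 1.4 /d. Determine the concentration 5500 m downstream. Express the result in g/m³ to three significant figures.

35.4 g/m³

Travel time t = 5500 m / 0.61 m/s = 5500/0.61 = 9016 s = 0.1044 d.
First-order decay: C = 41·exp(−1.4·0.1044) = 41·0.8641 = 35.43 g/m³.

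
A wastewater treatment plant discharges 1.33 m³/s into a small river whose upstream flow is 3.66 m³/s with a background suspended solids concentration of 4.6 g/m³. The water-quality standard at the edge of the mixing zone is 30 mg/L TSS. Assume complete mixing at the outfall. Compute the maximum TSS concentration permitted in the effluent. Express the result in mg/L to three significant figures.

99.9 mg/L

Mass balance: 30·4.99 = 1.33·Cₑ + 3.66·4.6.
Cₑ = (149.7 − 16.84) / 1.33 = 99.9 mg/L.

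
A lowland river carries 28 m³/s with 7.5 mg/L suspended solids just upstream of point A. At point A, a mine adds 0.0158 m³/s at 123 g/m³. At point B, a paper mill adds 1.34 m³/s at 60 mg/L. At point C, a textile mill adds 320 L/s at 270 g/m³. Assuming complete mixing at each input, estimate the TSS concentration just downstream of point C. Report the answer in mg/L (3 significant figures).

12.8 mg/L

After input A: C = (28·7.5 + 0.0158·123) / 28.02 = 7.565 mg/L.
After input B: C = (28.02·7.565 + 1.34·60) / 29.36 = 9.959 mg/L.
320 L/s = 0.32 m³/s.
After input C: C = (29.36·9.959 + 0.32·270) / 29.68 = 12.76 mg/L.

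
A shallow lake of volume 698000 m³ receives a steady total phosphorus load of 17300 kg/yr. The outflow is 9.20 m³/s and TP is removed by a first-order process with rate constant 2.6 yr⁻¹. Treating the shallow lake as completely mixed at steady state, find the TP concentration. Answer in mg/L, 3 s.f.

0.0592 mg/L

Outflow Q = 9.20 m³/s × 3.156e+07 s/yr = 2.903e+08 m³/yr.
Steady-state CSTR mass balance: W = Q·C + k·V·C, so C = W/(Q + kV).
Q + kV = 2.903e+08 + 2.6·698000 = 2.921e+08 m³/yr.
C = 17300/2.921e+08 = 5.922e-05 kg/m³ = 0.05922 mg/L.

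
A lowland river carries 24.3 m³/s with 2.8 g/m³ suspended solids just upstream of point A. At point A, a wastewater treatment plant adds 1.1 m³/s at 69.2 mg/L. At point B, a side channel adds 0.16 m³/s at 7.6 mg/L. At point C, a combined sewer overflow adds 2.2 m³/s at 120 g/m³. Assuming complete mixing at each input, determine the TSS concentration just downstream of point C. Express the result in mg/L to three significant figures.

After input A: C = (24.3·2.8 + 1.1·69.2) / 25.4 = 5.676 mg/L.
After input B: C = (25.4·5.676 + 0.16·7.6) / 25.56 = 5.688 mg/L.
After input C: C = (25.56·5.688 + 2.2·120) / 27.76 = 14.75 mg/L.

14.7 mg/L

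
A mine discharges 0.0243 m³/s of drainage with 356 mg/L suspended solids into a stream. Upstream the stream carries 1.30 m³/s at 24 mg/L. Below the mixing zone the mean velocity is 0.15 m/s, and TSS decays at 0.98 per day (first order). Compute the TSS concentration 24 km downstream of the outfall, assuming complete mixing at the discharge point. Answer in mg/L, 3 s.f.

After complete mixing, C₀ = (0.0243·356 + 1.3·24) / 1.324 = 30.09 mg/L.
Travel time t = 2.4e+04 m / 0.15 m/s = 1.6e+05 s = 1.852 d.
C = 30.09·exp(−0.98·1.852) = 30.09·0.1629 = 4.901 mg/L.

4.90 mg/L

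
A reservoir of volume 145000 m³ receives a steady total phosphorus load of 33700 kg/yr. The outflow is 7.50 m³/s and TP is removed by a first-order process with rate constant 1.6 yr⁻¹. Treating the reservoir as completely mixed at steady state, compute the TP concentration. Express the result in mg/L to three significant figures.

Outflow Q = 7.50 m³/s × 3.156e+07 s/yr = 2.367e+08 m³/yr.
Steady-state CSTR mass balance: W = Q·C + k·V·C, so C = W/(Q + kV).
Q + kV = 2.367e+08 + 1.6·145000 = 2.369e+08 m³/yr.
C = 33700/2.369e+08 = 0.0001422 kg/m³ = 0.1422 mg/L.

0.142 mg/L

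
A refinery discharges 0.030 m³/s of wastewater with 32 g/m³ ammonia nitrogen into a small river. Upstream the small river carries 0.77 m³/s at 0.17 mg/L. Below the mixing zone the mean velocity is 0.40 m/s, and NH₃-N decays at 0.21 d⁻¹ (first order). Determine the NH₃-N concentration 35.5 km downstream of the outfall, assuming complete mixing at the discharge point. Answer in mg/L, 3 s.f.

After complete mixing, C₀ = (0.03·32 + 0.77·0.17) / 0.8 = 1.364 mg/L.
Travel time t = 3.55e+04 m / 0.40 m/s = 8.875e+04 s = 1.027 d.
C = 1.364·exp(−0.21·1.027) = 1.364·0.806 = 1.099 mg/L.

1.10 mg/L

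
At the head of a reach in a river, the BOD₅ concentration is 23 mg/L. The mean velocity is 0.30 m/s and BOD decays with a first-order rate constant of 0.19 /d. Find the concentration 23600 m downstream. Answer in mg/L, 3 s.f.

19.3 mg/L

Travel time t = 23600 m / 0.30 m/s = 2.36e+04/0.30 = 7.867e+04 s = 0.9105 d.
First-order decay: C = 23·exp(−0.19·0.9105) = 23·0.8411 = 19.35 mg/L.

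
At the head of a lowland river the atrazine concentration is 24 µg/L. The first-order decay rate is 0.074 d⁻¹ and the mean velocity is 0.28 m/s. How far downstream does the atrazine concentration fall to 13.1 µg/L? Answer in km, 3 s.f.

198 km

From C = C₀·e^(−kt), t = ln(C₀/C)/k = ln(24/13.1)/0.074 = 0.6054/0.074 = 8.182 d.
Distance = v·t = 0.28 m/s × 7.069e+05 s = 1.979e+05 m = 197.9 km.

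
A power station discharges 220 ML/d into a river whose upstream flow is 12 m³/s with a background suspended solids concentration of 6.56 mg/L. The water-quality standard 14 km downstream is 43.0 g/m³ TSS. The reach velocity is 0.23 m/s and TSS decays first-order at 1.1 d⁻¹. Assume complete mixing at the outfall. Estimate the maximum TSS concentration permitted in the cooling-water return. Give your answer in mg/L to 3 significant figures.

502 mg/L

220 ML/d = 2.546 m³/s.
Travel time to the compliance point: t = 1.4e+04/0.23 = 6.087e+04 s = 0.7045 d; decay factor exp(−1.1·0.7045) = 0.4607.
So the concentration just after mixing may be at most 43/0.4607 = 93.33 mg/L.
Mass balance: 93.33·14.55 = 2.546·Cₑ + 12·6.56.
Cₑ = (1358 − 78.72) / 2.546 = 502.3 mg/L.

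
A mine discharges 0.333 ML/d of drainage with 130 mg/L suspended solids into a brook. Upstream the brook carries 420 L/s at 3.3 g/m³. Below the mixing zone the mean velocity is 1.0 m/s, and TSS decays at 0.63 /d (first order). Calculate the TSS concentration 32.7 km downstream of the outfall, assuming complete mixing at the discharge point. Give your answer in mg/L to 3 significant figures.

3.51 mg/L

0.333 ML/d = 0.003854 m³/s.
420 L/s = 0.42 m³/s.
After complete mixing, C₀ = (0.003854·130 + 0.42·3.3) / 0.4239 = 4.452 mg/L.
Travel time t = 3.27e+04 m / 1.0 m/s = 3.27e+04 s = 0.3785 d.
C = 4.452·exp(−0.63·0.3785) = 4.452·0.7879 = 3.508 mg/L.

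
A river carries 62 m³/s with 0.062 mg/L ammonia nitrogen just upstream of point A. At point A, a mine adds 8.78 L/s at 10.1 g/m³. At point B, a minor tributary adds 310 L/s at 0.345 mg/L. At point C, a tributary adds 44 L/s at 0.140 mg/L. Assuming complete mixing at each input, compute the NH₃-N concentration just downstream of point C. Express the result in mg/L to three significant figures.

0.0649 mg/L

8.78 L/s = 0.00878 m³/s.
After input A: C = (62·0.062 + 0.00878·10.1) / 62.01 = 0.06342 mg/L.
310 L/s = 0.31 m³/s.
After input B: C = (62.01·0.06342 + 0.31·0.345) / 62.32 = 0.06482 mg/L.
44 L/s = 0.044 m³/s.
After input C: C = (62.32·0.06482 + 0.044·0.14) / 62.36 = 0.06488 mg/L.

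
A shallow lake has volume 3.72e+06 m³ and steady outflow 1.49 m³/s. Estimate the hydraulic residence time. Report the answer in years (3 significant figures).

Q = 1.49 m³/s × 3.156e+07 s/yr = 4.702e+07 m³/yr.
Hydraulic residence time τ = V/Q = 3.72e+06/4.702e+07 = 0.07911 yr.

0.0791 yr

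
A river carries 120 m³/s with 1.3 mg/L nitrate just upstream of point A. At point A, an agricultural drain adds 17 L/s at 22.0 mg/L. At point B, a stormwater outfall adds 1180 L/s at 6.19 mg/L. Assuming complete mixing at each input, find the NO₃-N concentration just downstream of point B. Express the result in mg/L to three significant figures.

17 L/s = 0.017 m³/s.
After input A: C = (120·1.3 + 0.017·22) / 120 = 1.303 mg/L.
1180 L/s = 1.18 m³/s.
After input B: C = (120·1.303 + 1.18·6.19) / 121.2 = 1.351 mg/L.

1.35 mg/L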